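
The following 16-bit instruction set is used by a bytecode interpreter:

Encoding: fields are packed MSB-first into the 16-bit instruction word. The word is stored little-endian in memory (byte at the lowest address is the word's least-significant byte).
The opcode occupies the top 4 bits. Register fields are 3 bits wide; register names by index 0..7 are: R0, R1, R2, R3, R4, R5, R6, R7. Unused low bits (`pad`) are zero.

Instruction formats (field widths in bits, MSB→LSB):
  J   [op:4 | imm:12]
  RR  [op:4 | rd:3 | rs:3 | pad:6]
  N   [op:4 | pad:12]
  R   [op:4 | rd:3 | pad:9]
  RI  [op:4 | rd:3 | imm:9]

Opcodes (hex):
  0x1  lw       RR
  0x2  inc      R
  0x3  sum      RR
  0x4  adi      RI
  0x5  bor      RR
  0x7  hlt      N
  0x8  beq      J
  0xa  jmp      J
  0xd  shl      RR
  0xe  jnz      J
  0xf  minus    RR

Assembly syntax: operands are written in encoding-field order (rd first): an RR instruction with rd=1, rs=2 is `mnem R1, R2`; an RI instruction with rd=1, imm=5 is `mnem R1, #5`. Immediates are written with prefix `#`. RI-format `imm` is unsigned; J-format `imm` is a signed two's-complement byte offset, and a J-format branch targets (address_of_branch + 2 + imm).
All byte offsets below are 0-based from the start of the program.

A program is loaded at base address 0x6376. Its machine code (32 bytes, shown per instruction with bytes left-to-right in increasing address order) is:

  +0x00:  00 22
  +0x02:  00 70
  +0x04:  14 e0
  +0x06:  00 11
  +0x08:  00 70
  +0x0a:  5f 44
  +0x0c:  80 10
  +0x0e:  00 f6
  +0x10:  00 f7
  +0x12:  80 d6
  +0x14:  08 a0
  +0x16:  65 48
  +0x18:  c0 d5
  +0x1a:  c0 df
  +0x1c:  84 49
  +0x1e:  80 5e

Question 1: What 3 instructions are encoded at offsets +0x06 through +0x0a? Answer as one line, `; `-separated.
lw R0, R4; hlt; adi R2, #95

@+06  little-endian(00 11) = 0x1100
  opcode bits[15:12]=0x1: lw/RR
  rd: (w>>9)&0x7=0x0 → R0
  rs: (w>>6)&0x7=0x4 → R4
@+08  little-endian(00 70) = 0x7000
  opcode bits[15:12]=0x7: hlt/N
@+0a  little-endian(5f 44) = 0x445f
  opcode bits[15:12]=0x4: adi/RI
  rd: (w>>9)&0x7=0x2 → R2
  imm: (w>>0)&0x1ff=0x5f → #95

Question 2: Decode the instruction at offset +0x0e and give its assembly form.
minus R3, R0

@+0e  little-endian(00 f6) = 0xf600
  opcode bits[15:12]=0xf: minus/RR
  rd: (w>>9)&0x7=0x3 → R3
  rs: (w>>6)&0x7=0x0 → R0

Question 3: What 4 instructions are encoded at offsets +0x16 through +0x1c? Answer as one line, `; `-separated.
adi R4, #101; shl R2, R7; shl R7, R7; adi R4, #388

off 0x16: read 65 48 as little → 0x4865
  opcode bits[15:12]=0x4: adi/RI
  [11:9] rd=4 = R4
  [8:0] imm=101 = #101
off 0x18: read c0 d5 as little → 0xd5c0
  opcode bits[15:12]=0xd: shl/RR
  [11:9] rd=2 = R2
  [8:6] rs=7 = R7
off 0x1a: read c0 df as little → 0xdfc0
  opcode bits[15:12]=0xd: shl/RR
  [11:9] rd=7 = R7
  [8:6] rs=7 = R7
off 0x1c: read 84 49 as little → 0x4984
  opcode bits[15:12]=0x4: adi/RI
  [11:9] rd=4 = R4
  [8:0] imm=388 = #388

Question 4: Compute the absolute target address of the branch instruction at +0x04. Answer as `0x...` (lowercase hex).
@+04  little-endian(14 e0) = 0xe014
  opcode bits[15:12]=0xe: jnz/J
  imm@[11:0]=0x14 ⇒ #20
  target = base 0x6376 + off 0x04 + 2 + imm 20 = 0x6390

0x6390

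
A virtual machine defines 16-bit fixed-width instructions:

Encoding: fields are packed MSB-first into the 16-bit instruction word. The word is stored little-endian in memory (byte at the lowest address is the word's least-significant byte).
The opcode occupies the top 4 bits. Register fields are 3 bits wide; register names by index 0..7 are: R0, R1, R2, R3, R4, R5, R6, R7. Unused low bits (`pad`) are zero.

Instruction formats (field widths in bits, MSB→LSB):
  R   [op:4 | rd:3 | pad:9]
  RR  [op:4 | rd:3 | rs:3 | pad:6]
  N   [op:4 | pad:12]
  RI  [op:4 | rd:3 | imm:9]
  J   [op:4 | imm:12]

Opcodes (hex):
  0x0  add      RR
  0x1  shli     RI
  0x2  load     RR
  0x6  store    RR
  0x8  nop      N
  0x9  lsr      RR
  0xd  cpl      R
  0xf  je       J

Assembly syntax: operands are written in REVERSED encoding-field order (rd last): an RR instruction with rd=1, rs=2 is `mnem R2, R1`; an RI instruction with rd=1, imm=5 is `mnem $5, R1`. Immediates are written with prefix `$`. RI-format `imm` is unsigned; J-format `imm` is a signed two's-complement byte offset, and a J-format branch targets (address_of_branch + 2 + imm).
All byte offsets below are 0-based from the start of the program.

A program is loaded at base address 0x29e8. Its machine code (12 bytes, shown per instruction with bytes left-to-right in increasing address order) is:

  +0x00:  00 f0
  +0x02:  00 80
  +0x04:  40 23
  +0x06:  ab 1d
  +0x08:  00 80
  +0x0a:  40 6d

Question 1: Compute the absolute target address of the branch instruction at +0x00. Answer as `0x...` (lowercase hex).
0x29ea

off 0x00: read 00 f0 as little → 0xf000
  top 4b → 0xf → je [J]
  imm@[11:0]=0x0 ⇒ $0
  target = base 0x29e8 + off 0x00 + 2 + imm 0 = 0x29ea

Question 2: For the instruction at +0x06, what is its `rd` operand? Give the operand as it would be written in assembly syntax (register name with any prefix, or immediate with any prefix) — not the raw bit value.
R6

@+06  little-endian(ab 1d) = 0x1dab
  op=0x1dab>>12=0x1 ⇒ shli (RI)
  [11:9] rd=6 = R6
  [8:0] imm=427 = $427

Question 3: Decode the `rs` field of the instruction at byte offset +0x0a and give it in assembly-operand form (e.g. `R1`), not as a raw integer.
R5

@+0a  little-endian(40 6d) = 0x6d40
  op=0x6d40>>12=0x6 ⇒ store (RR)
  [11:9] rd=6 = R6
  [8:6] rs=5 = R5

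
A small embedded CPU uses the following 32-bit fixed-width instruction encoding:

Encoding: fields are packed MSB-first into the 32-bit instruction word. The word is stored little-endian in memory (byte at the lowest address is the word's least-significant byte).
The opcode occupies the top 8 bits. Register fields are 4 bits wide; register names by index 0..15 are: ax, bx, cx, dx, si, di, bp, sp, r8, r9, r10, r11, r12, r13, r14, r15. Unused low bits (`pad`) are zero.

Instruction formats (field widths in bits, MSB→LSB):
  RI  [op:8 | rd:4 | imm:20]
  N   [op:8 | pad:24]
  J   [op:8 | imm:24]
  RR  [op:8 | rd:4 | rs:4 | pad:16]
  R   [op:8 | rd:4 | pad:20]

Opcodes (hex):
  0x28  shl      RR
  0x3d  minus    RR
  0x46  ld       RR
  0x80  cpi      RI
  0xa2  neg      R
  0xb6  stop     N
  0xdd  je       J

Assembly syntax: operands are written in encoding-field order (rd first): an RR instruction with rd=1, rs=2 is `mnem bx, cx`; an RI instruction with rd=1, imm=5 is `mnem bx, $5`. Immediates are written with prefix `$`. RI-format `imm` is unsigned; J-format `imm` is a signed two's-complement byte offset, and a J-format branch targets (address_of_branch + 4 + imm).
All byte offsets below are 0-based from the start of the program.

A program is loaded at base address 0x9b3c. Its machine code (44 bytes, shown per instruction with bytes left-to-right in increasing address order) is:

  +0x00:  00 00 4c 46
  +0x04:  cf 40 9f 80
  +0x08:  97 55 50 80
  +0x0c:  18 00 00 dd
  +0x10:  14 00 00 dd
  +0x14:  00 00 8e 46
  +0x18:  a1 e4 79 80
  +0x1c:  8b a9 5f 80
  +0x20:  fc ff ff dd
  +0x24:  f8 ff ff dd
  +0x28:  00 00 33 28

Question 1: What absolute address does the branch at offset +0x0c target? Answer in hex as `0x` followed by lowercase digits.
@+0c  little-endian(18 00 00 dd) = 0xdd000018
  opcode bits[31:24]=0xdd: je/J
  imm: (w>>0)&0xffffff=0x18 → $24
  target = base 0x9b3c + off 0x0c + 4 + imm 24 = 0x9b64

0x9b64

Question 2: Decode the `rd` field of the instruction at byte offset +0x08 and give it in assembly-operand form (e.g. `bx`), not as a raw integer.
@+08  little-endian(97 55 50 80) = 0x80505597
  op=0x80505597>>24=0x80 ⇒ cpi (RI)
  rd@[23:20]=0x5 ⇒ di
  imm@[19:0]=0x5597 ⇒ $21911

di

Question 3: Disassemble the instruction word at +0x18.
cpi sp, $648353

+0x18: a1 e4 79 80 ⇒ word 0x8079e4a1 (little)
  top 8b → 0x80 → cpi [RI]
  rd: (w>>20)&0xf=0x7 → sp
  imm: (w>>0)&0xfffff=0x9e4a1 → $648353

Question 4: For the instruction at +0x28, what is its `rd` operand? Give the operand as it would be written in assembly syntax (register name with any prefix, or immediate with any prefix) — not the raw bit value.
dx

+0x28: 00 00 33 28 ⇒ word 0x28330000 (little)
  opcode bits[31:24]=0x28: shl/RR
  [23:20] rd=3 = dx
  [19:16] rs=3 = dx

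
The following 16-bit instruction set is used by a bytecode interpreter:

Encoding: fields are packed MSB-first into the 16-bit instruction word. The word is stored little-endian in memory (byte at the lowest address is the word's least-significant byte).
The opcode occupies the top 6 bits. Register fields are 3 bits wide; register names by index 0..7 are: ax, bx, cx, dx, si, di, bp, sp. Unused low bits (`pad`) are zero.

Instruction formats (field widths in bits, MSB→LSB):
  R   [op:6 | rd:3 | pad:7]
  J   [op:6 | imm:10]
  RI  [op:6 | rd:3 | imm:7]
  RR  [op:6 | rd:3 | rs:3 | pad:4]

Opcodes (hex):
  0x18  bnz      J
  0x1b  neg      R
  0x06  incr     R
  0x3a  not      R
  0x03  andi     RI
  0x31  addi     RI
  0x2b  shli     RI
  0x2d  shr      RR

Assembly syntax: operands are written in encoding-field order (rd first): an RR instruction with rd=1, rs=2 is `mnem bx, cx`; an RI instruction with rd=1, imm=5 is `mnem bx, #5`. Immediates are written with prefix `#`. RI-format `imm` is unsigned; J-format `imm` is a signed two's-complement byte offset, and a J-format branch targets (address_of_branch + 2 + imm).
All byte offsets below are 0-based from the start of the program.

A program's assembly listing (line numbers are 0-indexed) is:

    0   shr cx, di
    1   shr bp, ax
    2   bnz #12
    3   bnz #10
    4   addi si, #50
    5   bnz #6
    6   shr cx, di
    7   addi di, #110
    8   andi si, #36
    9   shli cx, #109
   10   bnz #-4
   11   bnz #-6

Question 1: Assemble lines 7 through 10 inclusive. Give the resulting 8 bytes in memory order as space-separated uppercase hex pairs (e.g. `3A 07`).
line 7 (addi): pack op=0x31:6|rd=5:3|imm=110:7 = 0xc6ee; little→ ee c6
line 8 (andi): pack op=0x3:6|rd=4:3|imm=36:7 = 0x0e24; little→ 24 0e
line 9 (shli): pack op=0x2b:6|rd=2:3|imm=109:7 = 0xad6d; little→ 6d ad
line 10 (bnz): pack op=0x18:6|imm=-4:10 = 0x63fc; little→ fc 63

EE C6 24 0E 6D AD FC 63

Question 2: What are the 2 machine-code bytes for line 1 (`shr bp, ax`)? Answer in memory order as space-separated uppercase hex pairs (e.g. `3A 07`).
00 B7

L1: shr op=0x2d:6|rd=6:3|rs=0:3|pad=0:4 ⇒ 0xb700 ⇒ little 00 b7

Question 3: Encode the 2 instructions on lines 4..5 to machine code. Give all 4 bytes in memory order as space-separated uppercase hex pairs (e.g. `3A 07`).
4. addi fields op=0x31:6|rd=4:3|imm=50:7 → word c632h → 32 c6
5. bnz fields op=0x18:6|imm=6:10 → word 6006h → 06 60

32 C6 06 60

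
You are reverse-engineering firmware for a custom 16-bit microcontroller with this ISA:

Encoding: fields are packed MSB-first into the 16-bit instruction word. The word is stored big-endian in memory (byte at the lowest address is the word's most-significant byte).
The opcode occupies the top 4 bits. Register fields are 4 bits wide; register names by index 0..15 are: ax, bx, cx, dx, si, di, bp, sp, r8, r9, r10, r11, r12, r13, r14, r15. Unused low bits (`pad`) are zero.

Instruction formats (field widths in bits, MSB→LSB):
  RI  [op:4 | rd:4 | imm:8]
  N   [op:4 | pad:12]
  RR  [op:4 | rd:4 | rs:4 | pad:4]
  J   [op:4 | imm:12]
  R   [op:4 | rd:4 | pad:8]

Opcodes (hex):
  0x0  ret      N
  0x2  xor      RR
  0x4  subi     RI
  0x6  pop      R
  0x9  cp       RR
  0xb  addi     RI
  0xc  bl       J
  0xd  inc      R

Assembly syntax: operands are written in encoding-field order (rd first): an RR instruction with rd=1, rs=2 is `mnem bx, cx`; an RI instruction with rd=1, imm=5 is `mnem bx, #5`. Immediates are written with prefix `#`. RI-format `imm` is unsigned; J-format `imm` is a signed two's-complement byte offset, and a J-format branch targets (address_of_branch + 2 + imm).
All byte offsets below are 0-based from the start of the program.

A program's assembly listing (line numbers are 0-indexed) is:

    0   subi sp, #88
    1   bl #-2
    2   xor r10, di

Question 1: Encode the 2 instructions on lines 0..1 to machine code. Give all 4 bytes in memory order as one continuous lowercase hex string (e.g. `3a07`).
line 0 (subi): pack op=0x4:4|rd=7:4|imm=88:8 = 0x4758; big→ 47 58
line 1 (bl): pack op=0xc:4|imm=-2:12 = 0xcffe; big→ cf fe

4758cffe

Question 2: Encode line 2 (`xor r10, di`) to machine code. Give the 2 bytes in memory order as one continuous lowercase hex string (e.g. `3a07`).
2. xor fields op=0x2:4|rd=10:4|rs=5:4|pad=0:4 → word 2a50h → 2a 50

2a50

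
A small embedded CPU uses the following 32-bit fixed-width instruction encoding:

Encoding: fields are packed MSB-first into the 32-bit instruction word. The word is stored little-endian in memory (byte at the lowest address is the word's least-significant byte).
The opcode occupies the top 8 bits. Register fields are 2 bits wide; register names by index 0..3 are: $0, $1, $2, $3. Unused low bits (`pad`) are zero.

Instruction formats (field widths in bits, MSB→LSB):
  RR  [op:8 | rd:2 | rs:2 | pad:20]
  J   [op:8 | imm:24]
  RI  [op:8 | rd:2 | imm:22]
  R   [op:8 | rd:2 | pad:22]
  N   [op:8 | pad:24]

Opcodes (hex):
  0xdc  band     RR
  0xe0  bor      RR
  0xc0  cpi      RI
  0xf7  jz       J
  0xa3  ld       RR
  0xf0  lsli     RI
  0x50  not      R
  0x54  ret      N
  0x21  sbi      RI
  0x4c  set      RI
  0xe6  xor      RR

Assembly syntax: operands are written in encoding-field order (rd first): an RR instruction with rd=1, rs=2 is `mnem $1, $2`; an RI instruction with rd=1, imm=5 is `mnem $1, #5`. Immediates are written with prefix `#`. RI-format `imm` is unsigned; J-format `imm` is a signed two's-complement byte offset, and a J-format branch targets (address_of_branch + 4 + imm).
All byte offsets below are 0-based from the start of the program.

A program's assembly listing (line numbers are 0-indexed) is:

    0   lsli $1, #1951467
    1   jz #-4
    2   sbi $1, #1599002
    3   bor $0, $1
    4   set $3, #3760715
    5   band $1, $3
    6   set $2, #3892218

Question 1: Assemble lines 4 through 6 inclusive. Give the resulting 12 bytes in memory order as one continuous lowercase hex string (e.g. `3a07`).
line 4 (set): pack op=0x4c:8|rd=3:2|imm=3760715:22 = 0x4cf9624b; little→ 4b 62 f9 4c
line 5 (band): pack op=0xdc:8|rd=1:2|rs=3:2|pad=0:20 = 0xdc700000; little→ 00 00 70 dc
line 6 (set): pack op=0x4c:8|rd=2:2|imm=3892218:22 = 0x4cbb63fa; little→ fa 63 bb 4c

4b62f94c000070dcfa63bb4c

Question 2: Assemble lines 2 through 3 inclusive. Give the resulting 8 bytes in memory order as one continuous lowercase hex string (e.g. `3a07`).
1a665821000010e0

line 2 (sbi): pack op=0x21:8|rd=1:2|imm=1599002:22 = 0x2158661a; little→ 1a 66 58 21
line 3 (bor): pack op=0xe0:8|rd=0:2|rs=1:2|pad=0:20 = 0xe0100000; little→ 00 00 10 e0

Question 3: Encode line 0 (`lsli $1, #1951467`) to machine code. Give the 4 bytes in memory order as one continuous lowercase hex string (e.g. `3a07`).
ebc65df0

line 0 (lsli): pack op=0xf0:8|rd=1:2|imm=1951467:22 = 0xf05dc6eb; little→ eb c6 5d f0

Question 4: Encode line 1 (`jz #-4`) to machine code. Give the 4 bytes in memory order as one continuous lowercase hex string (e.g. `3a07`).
fcfffff7

L1: jz op=0xf7:8|imm=-4:24 ⇒ 0xf7fffffc ⇒ little fc ff ff f7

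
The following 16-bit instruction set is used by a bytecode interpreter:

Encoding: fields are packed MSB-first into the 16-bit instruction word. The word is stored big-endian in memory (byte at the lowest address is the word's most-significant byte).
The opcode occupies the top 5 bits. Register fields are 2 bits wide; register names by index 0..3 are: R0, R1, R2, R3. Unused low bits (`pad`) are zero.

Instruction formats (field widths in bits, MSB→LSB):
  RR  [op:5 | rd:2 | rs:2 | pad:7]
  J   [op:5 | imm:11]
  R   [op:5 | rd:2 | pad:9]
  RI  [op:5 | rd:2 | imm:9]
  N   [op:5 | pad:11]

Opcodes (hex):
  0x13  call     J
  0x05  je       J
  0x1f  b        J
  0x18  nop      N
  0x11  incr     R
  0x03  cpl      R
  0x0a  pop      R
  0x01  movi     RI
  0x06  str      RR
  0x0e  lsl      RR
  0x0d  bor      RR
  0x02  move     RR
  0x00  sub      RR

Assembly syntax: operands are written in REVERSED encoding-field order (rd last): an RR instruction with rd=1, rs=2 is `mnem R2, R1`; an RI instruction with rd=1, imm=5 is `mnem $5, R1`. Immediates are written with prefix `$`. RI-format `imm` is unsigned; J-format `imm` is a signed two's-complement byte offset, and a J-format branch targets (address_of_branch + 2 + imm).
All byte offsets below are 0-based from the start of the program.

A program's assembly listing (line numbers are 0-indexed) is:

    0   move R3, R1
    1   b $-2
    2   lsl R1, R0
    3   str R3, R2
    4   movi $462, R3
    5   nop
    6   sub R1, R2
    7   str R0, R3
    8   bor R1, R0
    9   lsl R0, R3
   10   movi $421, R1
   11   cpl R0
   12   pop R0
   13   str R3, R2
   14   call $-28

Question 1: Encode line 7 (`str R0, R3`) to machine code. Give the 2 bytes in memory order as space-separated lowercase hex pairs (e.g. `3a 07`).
line 7 (str): pack op=0x6:5|rd=3:2|rs=0:2|pad=0:7 = 0x3600; big→ 36 00

36 00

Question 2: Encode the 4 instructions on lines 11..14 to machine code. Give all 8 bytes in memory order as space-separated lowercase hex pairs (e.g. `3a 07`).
18 00 50 00 35 80 9f e4

L11: cpl op=0x3:5|rd=0:2|pad=0:9 ⇒ 0x1800 ⇒ big 18 00
L12: pop op=0xa:5|rd=0:2|pad=0:9 ⇒ 0x5000 ⇒ big 50 00
L13: str op=0x6:5|rd=2:2|rs=3:2|pad=0:7 ⇒ 0x3580 ⇒ big 35 80
L14: call op=0x13:5|imm=-28:11 ⇒ 0x9fe4 ⇒ big 9f e4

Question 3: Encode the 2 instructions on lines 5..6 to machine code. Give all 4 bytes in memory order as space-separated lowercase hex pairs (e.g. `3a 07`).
L5: nop op=0x18:5|pad=0:11 ⇒ 0xc000 ⇒ big c0 00
L6: sub op=0x0:5|rd=2:2|rs=1:2|pad=0:7 ⇒ 0x0480 ⇒ big 04 80

c0 00 04 80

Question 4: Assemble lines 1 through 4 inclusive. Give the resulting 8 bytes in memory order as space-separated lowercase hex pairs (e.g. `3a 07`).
1. b fields op=0x1f:5|imm=-2:11 → word fffeh → ff fe
2. lsl fields op=0xe:5|rd=0:2|rs=1:2|pad=0:7 → word 7080h → 70 80
3. str fields op=0x6:5|rd=2:2|rs=3:2|pad=0:7 → word 3580h → 35 80
4. movi fields op=0x1:5|rd=3:2|imm=462:9 → word 0fceh → 0f ce

ff fe 70 80 35 80 0f ce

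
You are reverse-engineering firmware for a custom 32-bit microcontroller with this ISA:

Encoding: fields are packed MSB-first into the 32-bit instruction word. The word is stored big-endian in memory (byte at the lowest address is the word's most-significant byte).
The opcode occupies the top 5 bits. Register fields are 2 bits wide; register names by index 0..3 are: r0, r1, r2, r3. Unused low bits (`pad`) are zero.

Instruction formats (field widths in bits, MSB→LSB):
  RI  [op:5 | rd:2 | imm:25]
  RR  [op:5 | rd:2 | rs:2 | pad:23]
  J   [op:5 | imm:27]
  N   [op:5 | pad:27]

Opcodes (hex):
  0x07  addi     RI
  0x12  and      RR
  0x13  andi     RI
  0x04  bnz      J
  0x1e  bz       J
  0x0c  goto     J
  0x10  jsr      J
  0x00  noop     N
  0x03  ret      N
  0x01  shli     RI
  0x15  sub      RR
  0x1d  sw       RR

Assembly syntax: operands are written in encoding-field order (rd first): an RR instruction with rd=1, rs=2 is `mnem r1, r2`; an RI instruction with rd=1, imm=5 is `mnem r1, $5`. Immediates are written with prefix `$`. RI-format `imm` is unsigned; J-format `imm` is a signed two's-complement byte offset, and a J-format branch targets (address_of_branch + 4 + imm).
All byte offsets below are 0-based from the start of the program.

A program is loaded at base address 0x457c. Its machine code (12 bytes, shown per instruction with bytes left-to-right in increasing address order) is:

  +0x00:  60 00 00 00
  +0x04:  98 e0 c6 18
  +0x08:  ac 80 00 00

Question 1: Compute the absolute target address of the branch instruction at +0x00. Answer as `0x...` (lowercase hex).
0x4580

+0x00: 60 00 00 00 ⇒ word 0x60000000 (big)
  top 5b → 0xc → goto [J]
  imm@[26:0]=0x0 ⇒ $0
  target = base 0x457c + off 0x00 + 4 + imm 0 = 0x4580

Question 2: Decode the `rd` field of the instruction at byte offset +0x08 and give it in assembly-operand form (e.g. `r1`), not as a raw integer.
@+08  big-endian(ac 80 00 00) = 0xac800000
  top 5b → 0x15 → sub [RR]
  [26:25] rd=2 = r2
  [24:23] rs=1 = r1

r2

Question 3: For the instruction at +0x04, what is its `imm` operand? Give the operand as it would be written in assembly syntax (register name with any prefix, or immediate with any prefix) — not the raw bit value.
[04] 98 e0 c6 18 → 0x98e0c618
  top 5b → 0x13 → andi [RI]
  rd: (w>>25)&0x3=0x0 → r0
  imm: (w>>0)&0x1ffffff=0xe0c618 → $14730776

$14730776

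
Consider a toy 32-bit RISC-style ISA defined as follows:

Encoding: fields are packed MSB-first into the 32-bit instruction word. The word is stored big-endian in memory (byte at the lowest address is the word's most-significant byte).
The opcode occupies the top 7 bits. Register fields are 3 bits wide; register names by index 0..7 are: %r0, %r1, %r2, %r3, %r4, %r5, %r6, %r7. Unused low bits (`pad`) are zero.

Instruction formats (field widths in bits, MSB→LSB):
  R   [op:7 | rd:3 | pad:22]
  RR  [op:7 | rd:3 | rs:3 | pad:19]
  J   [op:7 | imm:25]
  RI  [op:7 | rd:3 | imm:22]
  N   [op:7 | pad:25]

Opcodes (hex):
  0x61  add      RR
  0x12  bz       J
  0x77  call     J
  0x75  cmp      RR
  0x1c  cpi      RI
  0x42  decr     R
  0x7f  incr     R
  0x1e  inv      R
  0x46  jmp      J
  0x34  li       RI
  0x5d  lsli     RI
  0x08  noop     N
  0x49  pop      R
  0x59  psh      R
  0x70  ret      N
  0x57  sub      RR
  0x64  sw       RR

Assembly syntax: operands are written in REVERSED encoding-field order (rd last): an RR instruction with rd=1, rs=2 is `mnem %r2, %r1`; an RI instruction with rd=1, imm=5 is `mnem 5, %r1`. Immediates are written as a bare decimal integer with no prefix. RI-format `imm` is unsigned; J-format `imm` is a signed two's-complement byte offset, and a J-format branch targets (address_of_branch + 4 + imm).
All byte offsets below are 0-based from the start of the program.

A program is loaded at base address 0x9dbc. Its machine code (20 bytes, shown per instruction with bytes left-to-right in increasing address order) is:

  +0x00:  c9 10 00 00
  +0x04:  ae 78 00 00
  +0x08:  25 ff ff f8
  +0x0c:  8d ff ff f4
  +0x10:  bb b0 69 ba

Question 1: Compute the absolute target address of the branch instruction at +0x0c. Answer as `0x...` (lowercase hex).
@+0c  big-endian(8d ff ff f4) = 0x8dfffff4
  opcode bits[31:25]=0x46: jmp/J
  imm: (w>>0)&0x1ffffff=0x1fffff4 (s25→-12) → -12
  target = base 0x9dbc + off 0x0c + 4 + imm -12 = 0x9dc0

0x9dc0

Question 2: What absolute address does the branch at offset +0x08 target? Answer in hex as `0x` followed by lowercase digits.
0x9dc0

@+08  big-endian(25 ff ff f8) = 0x25fffff8
  top 7b → 0x12 → bz [J]
  imm@[24:0]=0x1fffff8 (s25→-8) ⇒ -8
  target = base 0x9dbc + off 0x08 + 4 + imm -8 = 0x9dc0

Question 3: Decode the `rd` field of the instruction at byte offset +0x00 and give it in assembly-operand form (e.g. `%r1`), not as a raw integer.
off 0x00: read c9 10 00 00 as big → 0xc9100000
  op=0xc9100000>>25=0x64 ⇒ sw (RR)
  rd@[24:22]=0x4 ⇒ %r4
  rs@[21:19]=0x2 ⇒ %r2

%r4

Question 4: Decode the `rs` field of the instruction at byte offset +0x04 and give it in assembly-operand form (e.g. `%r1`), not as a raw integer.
@+04  big-endian(ae 78 00 00) = 0xae780000
  top 7b → 0x57 → sub [RR]
  rd@[24:22]=0x1 ⇒ %r1
  rs@[21:19]=0x7 ⇒ %r7

%r7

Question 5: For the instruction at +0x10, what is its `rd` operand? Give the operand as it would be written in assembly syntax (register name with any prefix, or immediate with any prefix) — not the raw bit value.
%r6

+0x10: bb b0 69 ba ⇒ word 0xbbb069ba (big)
  top 7b → 0x5d → lsli [RI]
  rd@[24:22]=0x6 ⇒ %r6
  imm@[21:0]=0x3069ba ⇒ 3172794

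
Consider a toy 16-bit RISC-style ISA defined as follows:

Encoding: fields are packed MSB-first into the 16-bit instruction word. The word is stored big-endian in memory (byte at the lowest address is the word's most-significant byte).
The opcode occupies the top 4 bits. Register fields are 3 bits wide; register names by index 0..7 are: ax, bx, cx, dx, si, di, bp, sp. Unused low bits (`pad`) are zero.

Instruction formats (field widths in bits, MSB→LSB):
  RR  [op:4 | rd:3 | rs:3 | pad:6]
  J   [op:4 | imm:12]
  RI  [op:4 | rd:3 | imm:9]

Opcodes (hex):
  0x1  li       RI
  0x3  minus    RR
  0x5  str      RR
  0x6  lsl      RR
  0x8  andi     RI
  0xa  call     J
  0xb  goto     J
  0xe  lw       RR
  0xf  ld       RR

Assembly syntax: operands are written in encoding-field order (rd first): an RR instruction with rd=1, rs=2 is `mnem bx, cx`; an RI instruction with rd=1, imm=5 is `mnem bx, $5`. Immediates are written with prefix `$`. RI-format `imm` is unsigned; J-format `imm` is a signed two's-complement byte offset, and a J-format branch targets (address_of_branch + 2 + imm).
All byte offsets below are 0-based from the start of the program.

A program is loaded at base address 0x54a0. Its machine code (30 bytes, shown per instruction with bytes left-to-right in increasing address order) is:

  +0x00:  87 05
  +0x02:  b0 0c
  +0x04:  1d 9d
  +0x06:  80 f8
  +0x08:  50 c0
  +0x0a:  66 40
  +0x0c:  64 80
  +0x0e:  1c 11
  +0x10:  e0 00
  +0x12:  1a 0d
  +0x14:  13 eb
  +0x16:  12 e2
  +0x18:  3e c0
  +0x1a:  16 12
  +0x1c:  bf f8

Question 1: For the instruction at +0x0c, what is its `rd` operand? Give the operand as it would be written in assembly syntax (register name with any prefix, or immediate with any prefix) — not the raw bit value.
cx

off 0x0c: read 64 80 as big → 0x6480
  op=0x6480>>12=0x6 ⇒ lsl (RR)
  rd@[11:9]=0x2 ⇒ cx
  rs@[8:6]=0x2 ⇒ cx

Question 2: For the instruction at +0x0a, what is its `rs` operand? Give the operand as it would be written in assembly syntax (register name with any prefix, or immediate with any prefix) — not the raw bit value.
+0x0a: 66 40 ⇒ word 0x6640 (big)
  opcode bits[15:12]=0x6: lsl/RR
  rd@[11:9]=0x3 ⇒ dx
  rs@[8:6]=0x1 ⇒ bx

bx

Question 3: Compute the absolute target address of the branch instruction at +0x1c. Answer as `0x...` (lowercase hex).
[1c] bf f8 → 0xbff8
  op=0xbff8>>12=0xb ⇒ goto (J)
  imm: (w>>0)&0xfff=0xff8 (s12→-8) → $-8
  target = base 0x54a0 + off 0x1c + 2 + imm -8 = 0x54b6

0x54b6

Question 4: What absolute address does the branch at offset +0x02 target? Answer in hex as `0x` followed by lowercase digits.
[02] b0 0c → 0xb00c
  op=0xb00c>>12=0xb ⇒ goto (J)
  imm@[11:0]=0xc ⇒ $12
  target = base 0x54a0 + off 0x02 + 2 + imm 12 = 0x54b0

0x54b0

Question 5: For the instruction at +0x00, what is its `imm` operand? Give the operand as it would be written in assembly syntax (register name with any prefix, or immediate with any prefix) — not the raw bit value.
[00] 87 05 → 0x8705
  top 4b → 0x8 → andi [RI]
  rd: (w>>9)&0x7=0x3 → dx
  imm: (w>>0)&0x1ff=0x105 → $261

$261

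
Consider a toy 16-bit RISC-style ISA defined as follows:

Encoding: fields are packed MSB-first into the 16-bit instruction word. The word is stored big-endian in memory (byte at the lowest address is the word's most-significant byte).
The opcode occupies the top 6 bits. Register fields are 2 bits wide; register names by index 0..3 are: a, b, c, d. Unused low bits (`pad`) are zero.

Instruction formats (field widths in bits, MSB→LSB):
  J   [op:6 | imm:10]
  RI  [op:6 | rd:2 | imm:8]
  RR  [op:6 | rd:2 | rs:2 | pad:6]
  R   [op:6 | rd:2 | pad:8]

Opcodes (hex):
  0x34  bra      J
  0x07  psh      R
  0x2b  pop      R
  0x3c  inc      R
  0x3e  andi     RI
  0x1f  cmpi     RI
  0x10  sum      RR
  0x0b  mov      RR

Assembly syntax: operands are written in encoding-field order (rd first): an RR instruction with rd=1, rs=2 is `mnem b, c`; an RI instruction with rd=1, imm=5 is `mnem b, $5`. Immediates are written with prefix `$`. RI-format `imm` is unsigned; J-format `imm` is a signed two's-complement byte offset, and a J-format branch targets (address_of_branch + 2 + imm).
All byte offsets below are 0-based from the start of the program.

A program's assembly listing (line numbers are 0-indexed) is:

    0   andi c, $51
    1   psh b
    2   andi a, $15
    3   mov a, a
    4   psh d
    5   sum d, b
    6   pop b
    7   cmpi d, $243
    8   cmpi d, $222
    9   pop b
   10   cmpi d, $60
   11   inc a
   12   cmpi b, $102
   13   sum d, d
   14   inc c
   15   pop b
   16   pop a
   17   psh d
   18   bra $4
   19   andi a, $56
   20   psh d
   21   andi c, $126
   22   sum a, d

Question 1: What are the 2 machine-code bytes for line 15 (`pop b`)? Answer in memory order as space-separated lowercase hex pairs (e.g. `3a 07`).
ad 00

L15: pop op=0x2b:6|rd=1:2|pad=0:8 ⇒ 0xad00 ⇒ big ad 00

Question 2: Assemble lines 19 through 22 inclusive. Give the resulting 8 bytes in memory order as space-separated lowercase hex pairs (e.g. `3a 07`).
19. andi fields op=0x3e:6|rd=0:2|imm=56:8 → word f838h → f8 38
20. psh fields op=0x7:6|rd=3:2|pad=0:8 → word 1f00h → 1f 00
21. andi fields op=0x3e:6|rd=2:2|imm=126:8 → word fa7eh → fa 7e
22. sum fields op=0x10:6|rd=0:2|rs=3:2|pad=0:6 → word 40c0h → 40 c0

f8 38 1f 00 fa 7e 40 c0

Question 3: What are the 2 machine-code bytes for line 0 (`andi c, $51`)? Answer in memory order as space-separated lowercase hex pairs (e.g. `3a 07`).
fa 33

0. andi fields op=0x3e:6|rd=2:2|imm=51:8 → word fa33h → fa 33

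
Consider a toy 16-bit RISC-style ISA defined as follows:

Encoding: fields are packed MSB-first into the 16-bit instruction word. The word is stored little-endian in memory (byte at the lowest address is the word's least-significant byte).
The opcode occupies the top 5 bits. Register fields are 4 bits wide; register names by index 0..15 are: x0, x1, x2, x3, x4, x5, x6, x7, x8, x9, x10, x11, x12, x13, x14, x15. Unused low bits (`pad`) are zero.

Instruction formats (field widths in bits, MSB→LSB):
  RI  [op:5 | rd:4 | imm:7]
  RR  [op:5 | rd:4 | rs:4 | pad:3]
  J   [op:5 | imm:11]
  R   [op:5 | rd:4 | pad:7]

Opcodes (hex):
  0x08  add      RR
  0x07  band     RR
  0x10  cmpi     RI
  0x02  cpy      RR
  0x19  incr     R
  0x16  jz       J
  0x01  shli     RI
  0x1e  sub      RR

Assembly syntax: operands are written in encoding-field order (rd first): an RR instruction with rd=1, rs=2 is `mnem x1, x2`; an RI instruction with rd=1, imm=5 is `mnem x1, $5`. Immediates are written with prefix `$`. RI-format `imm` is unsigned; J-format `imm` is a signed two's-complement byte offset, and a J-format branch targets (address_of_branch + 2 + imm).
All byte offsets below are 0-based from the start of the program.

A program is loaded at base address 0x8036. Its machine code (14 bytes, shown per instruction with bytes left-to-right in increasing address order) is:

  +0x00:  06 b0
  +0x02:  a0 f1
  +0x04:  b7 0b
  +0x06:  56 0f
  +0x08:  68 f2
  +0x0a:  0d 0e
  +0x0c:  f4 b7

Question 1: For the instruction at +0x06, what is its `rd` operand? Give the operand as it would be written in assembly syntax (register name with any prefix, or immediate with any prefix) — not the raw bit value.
x14

@+06  little-endian(56 0f) = 0x0f56
  top 5b → 0x1 → shli [RI]
  rd@[10:7]=0xe ⇒ x14
  imm@[6:0]=0x56 ⇒ $86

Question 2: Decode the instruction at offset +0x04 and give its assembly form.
shli x7, $55

[04] b7 0b → 0x0bb7
  opcode bits[15:11]=0x1: shli/RI
  rd: (w>>7)&0xf=0x7 → x7
  imm: (w>>0)&0x7f=0x37 → $55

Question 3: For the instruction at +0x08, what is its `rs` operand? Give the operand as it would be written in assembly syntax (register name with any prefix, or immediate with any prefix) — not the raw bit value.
@+08  little-endian(68 f2) = 0xf268
  opcode bits[15:11]=0x1e: sub/RR
  rd: (w>>7)&0xf=0x4 → x4
  rs: (w>>3)&0xf=0xd → x13

x13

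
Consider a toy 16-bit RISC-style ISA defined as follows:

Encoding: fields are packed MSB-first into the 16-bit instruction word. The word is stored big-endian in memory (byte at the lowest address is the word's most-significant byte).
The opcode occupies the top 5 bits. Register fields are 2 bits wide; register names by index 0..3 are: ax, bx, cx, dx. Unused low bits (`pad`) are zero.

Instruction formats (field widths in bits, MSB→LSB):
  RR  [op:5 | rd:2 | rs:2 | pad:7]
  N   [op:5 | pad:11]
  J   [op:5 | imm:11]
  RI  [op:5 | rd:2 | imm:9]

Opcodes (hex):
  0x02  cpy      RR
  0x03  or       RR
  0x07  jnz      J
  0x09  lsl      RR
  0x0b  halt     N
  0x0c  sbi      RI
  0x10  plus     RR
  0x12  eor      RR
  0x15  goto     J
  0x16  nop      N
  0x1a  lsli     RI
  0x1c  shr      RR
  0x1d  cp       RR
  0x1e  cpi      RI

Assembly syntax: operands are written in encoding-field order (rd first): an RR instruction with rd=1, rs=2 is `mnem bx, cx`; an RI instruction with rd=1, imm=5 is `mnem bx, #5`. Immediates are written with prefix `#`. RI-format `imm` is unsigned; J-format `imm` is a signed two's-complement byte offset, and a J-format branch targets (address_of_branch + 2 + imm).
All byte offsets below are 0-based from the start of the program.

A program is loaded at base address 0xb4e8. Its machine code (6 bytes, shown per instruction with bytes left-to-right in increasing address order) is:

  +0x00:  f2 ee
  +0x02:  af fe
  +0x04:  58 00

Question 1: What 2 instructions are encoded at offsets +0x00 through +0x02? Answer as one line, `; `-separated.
off 0x00: read f2 ee as big → 0xf2ee
  op=0xf2ee>>11=0x1e ⇒ cpi (RI)
  [10:9] rd=1 = bx
  [8:0] imm=238 = #238
off 0x02: read af fe as big → 0xaffe
  op=0xaffe>>11=0x15 ⇒ goto (J)
  [10:0] imm=2046 (s11→-2) = #-2

cpi bx, #238; goto #-2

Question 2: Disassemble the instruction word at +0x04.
+0x04: 58 00 ⇒ word 0x5800 (big)
  op=0x5800>>11=0xb ⇒ halt (N)

halt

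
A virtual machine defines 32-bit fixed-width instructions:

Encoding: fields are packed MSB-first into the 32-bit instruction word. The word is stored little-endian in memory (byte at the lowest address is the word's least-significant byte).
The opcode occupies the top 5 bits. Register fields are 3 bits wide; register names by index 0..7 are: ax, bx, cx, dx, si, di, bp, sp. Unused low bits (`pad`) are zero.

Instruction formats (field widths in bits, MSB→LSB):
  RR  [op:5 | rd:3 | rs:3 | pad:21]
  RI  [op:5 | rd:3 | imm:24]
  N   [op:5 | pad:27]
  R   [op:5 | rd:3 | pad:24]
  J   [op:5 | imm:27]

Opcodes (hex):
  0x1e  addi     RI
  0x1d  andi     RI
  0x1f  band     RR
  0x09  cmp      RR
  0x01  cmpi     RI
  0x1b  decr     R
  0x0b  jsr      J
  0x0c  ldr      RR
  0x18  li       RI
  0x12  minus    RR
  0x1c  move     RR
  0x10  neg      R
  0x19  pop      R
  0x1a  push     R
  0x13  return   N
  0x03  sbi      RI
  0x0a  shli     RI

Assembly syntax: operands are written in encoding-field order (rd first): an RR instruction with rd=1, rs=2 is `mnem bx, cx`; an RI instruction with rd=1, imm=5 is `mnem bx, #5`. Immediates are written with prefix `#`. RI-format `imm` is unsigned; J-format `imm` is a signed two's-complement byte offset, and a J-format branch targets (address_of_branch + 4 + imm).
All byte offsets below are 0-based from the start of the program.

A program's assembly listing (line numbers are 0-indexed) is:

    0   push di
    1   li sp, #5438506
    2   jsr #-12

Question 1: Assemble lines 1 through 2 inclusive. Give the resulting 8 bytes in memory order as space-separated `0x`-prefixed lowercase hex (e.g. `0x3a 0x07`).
0x2a 0xfc 0x52 0xc7 0xf4 0xff 0xff 0x5f

1. li fields op=0x18:5|rd=7:3|imm=5438506:24 → word c752fc2ah → 2a fc 52 c7
2. jsr fields op=0xb:5|imm=-12:27 → word 5ffffff4h → f4 ff ff 5f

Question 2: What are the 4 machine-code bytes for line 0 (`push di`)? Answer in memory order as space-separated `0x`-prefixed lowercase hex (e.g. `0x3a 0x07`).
0x00 0x00 0x00 0xd5

0. push fields op=0x1a:5|rd=5:3|pad=0:24 → word d5000000h → 00 00 00 d5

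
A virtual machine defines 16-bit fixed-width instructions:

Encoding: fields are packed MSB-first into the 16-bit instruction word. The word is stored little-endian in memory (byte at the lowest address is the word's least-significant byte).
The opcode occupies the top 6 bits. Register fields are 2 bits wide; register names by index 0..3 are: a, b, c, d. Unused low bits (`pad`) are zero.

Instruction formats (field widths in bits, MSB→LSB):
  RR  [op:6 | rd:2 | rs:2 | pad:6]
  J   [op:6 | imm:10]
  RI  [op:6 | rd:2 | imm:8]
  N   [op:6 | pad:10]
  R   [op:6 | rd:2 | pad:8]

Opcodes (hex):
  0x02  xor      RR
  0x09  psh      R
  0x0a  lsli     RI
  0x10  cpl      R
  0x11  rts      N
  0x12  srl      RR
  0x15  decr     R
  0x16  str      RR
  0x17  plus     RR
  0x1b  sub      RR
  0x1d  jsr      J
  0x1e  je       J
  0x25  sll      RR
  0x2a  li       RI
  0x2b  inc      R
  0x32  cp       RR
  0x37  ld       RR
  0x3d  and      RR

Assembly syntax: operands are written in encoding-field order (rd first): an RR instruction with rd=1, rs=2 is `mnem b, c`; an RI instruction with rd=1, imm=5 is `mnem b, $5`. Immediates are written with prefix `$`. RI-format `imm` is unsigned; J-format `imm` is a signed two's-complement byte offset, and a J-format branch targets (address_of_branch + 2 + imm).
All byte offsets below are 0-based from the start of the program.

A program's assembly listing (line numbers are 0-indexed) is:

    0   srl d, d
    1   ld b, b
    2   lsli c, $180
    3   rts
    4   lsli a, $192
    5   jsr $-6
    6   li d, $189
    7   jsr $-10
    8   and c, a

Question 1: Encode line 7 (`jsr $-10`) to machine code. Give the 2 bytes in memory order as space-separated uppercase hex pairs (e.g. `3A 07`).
line 7 (jsr): pack op=0x1d:6|imm=-10:10 = 0x77f6; little→ f6 77

F6 77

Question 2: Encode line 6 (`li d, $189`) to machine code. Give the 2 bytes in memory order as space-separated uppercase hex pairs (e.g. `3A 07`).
BD AB

6. li fields op=0x2a:6|rd=3:2|imm=189:8 → word abbdh → bd ab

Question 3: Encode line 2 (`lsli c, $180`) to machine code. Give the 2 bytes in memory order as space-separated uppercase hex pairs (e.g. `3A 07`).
B4 2A

2. lsli fields op=0xa:6|rd=2:2|imm=180:8 → word 2ab4h → b4 2a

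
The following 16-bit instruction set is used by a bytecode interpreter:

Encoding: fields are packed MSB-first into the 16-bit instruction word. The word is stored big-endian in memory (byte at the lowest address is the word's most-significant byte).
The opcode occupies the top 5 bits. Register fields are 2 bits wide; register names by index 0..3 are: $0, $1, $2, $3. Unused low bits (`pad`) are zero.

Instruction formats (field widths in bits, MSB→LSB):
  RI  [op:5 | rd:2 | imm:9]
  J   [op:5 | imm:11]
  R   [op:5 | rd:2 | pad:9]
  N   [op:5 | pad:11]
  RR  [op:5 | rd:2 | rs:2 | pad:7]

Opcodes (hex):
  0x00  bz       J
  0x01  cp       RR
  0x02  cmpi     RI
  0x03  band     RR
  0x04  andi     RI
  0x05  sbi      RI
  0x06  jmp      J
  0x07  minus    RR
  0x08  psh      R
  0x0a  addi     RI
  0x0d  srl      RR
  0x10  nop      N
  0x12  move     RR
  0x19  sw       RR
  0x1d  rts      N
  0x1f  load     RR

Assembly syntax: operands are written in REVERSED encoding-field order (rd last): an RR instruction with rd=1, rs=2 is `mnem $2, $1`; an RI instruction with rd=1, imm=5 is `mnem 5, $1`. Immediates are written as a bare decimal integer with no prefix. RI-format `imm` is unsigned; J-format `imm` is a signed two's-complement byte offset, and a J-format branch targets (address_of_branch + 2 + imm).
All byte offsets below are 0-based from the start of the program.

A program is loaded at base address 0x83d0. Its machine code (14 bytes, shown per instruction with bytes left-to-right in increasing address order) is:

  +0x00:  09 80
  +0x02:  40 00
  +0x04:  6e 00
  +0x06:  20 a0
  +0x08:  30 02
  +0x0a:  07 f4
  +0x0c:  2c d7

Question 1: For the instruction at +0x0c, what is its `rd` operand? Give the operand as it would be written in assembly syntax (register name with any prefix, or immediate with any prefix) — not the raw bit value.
$2

[0c] 2c d7 → 0x2cd7
  opcode bits[15:11]=0x5: sbi/RI
  rd@[10:9]=0x2 ⇒ $2
  imm@[8:0]=0xd7 ⇒ 215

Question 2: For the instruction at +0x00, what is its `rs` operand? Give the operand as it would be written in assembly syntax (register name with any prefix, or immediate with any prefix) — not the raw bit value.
$3

+0x00: 09 80 ⇒ word 0x0980 (big)
  opcode bits[15:11]=0x1: cp/RR
  rd: (w>>9)&0x3=0x0 → $0
  rs: (w>>7)&0x3=0x3 → $3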